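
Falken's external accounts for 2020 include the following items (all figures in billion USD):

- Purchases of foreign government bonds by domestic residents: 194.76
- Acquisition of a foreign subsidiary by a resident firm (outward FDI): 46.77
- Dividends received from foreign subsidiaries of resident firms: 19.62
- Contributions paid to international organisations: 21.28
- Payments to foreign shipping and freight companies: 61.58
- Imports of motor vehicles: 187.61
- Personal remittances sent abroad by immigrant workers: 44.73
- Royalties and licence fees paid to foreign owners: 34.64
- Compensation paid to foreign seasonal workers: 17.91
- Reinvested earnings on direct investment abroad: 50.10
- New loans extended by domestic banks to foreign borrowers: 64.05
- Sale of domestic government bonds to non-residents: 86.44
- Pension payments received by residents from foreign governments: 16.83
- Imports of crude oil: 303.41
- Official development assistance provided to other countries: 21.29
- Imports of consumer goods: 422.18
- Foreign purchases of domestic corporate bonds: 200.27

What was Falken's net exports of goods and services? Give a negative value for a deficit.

-1009.42

Goods: -422.18 - 303.41 - 187.61 = -913.20
Services: -34.64 - 61.58 = -96.22
Trade balance = -913.20 + (-96.22) = -1009.42
(Excluded from the trade balance — financial account: purchases of foreign government bonds by domestic residents 194.76, acquisition of a foreign subsidiary by a resident firm (outward FDI) 46.77, new loans extended by domestic banks to foreign borrowers 64.05, sale of domestic government bonds to non-residents 86.44, foreign purchases of domestic corporate bonds 200.27; primary income: dividends received from foreign subsidiaries of resident firms 19.62, compensation paid to foreign seasonal workers 17.91, reinvested earnings on direct investment abroad 50.10; secondary income: contributions paid to international organisations 21.28, personal remittances sent abroad by immigrant workers 44.73, pension payments received by residents from foreign governments 16.83, official development assistance provided to other countries 21.29.)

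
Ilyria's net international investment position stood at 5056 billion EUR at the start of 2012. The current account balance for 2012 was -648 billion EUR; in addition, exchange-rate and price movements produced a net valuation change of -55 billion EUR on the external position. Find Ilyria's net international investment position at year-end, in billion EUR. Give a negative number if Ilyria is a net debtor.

4353

Change in NIIP = current account + net valuation change = -648 + (-55) = -703
End-of-year NIIP = 5056 + (-703) = 4353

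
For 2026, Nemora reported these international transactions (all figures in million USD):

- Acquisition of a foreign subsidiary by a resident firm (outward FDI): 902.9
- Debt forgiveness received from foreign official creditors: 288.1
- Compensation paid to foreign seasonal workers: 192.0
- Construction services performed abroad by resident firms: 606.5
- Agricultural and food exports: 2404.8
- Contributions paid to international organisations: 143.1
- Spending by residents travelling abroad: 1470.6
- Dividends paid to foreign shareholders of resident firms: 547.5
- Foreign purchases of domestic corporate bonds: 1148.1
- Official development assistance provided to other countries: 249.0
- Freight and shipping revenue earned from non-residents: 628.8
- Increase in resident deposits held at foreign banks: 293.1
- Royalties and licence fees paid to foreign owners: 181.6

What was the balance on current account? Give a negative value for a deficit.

856.3

Goods: 2404.8
Services: -1470.6 - 181.6 + 628.8 + 606.5 = -416.9
Primary income: -192.0 - 547.5 = -739.5
Secondary income: -143.1 - 249.0 = -392.1
Current account = 2404.8 + (-416.9) + (-739.5) + (-392.1) = 856.3
(Excluded from the current account — financial account: acquisition of a foreign subsidiary by a resident firm (outward FDI) 902.9, foreign purchases of domestic corporate bonds 1148.1, increase in resident deposits held at foreign banks 293.1; capital account: debt forgiveness received from foreign official creditors 288.1.)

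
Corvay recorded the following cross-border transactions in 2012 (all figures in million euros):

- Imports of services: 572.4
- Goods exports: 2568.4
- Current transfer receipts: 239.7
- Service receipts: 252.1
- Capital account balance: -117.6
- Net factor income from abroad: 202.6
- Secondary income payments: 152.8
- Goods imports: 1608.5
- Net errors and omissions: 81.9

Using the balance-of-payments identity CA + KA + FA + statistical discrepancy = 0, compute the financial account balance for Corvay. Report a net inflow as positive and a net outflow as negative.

Goods balance = 2568.4 - 1608.5 = 959.9
Services balance = 252.1 - 572.4 = -320.3
Trade balance (goods + services) = 959.9 + (-320.3) = 639.6
Net primary income = 202.6
Net secondary income = 239.7 - 152.8 = 86.9
Current account = 639.6 + 202.6 + 86.9 = 929.1
Financial account = -(929.1 + (-117.6) + 81.9) = -893.4

-893.4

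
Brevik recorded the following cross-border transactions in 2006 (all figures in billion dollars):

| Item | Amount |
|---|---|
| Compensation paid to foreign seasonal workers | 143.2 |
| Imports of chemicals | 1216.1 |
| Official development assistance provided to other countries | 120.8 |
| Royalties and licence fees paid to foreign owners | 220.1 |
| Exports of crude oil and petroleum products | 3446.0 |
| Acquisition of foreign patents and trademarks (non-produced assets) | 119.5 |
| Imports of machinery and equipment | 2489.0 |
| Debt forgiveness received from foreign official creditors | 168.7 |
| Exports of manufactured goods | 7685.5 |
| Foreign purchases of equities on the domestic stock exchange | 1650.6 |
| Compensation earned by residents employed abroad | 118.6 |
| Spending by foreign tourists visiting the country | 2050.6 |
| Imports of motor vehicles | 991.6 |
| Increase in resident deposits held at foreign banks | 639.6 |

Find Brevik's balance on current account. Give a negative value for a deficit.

8119.9

Goods: 7685.5 - 1216.1 + 3446.0 - 991.6 - 2489.0 = 6434.8
Services: 2050.6 - 220.1 = 1830.5
Primary income: -143.2 + 118.6 = -24.6
Secondary income: -120.8
Current account = 6434.8 + 1830.5 + (-24.6) + (-120.8) = 8119.9
(Excluded from the current account — capital account: acquisition of foreign patents and trademarks (non-produced assets) 119.5, debt forgiveness received from foreign official creditors 168.7; financial account: foreign purchases of equities on the domestic stock exchange 1650.6, increase in resident deposits held at foreign banks 639.6.)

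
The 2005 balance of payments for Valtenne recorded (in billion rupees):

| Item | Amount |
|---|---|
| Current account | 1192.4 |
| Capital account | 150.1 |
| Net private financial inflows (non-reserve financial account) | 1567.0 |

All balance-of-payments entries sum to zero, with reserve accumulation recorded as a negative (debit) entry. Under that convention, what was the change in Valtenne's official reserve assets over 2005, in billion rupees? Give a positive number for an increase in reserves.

Official reserve transactions balance = -(1192.4 + 150.1 + 1567.0) = -2909.5
An accumulation of reserves is recorded as a debit (negative entry), so the change in the stock of reserves is the negative of that balance.
Change in official reserves = -(-2909.5) = 2909.5

2909.5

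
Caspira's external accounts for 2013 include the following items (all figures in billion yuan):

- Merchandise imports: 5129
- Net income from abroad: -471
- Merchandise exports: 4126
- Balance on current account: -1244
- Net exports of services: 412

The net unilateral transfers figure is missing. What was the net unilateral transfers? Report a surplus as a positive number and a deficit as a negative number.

-182

Current account = goods balance + services balance + net primary income + net secondary income
Sum of the known components = -1062
Net unilateral transfers = CA - (known components) = -1244 - (-1062) = -182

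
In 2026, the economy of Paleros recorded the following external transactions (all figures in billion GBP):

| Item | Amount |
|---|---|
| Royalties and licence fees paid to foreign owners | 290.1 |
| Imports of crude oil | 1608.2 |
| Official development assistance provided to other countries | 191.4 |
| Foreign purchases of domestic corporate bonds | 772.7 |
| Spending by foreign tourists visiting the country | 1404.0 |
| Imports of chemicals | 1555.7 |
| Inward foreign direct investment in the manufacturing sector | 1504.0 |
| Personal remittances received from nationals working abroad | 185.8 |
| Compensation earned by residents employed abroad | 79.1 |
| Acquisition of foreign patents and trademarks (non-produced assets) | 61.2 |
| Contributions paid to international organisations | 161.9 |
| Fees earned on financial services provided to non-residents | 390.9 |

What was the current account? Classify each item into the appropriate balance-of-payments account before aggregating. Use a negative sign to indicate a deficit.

-1747.5

Goods: -1608.2 - 1555.7 = -3163.9
Services: -290.1 + 1404.0 + 390.9 = 1504.8
Primary income: 79.1
Secondary income: -191.4 - 161.9 + 185.8 = -167.5
Current account = (-3163.9) + 1504.8 + 79.1 + (-167.5) = -1747.5
(Excluded from the current account — financial account: foreign purchases of domestic corporate bonds 772.7, inward foreign direct investment in the manufacturing sector 1504.0; capital account: acquisition of foreign patents and trademarks (non-produced assets) 61.2.)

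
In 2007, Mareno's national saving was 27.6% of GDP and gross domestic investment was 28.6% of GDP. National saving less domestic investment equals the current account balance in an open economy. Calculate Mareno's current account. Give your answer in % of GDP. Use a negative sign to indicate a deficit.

-1.0

S - I = CA (net lending to the rest of the world).
CA = S - I = 27.6 - 28.6 = -1.0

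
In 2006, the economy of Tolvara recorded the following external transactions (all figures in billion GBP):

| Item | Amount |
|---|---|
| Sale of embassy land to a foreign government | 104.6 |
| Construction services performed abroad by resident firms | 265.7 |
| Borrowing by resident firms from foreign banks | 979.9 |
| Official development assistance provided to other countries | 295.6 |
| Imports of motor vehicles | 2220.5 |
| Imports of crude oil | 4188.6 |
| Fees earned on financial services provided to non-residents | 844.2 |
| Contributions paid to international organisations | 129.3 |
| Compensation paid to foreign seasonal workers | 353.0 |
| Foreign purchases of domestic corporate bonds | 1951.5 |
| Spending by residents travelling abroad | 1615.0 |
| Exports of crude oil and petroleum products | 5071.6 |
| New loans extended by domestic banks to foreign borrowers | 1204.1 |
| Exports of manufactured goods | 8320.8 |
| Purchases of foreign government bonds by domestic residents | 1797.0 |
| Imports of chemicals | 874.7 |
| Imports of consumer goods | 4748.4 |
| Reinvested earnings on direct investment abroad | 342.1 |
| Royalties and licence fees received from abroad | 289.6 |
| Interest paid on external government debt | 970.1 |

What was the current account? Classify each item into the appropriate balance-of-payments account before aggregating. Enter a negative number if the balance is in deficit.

Goods: -4748.4 - 4188.6 + 8320.8 - 874.7 + 5071.6 - 2220.5 = 1360.2
Services: -1615.0 + 844.2 + 289.6 + 265.7 = -215.5
Primary income: -970.1 - 353.0 + 342.1 = -981.0
Secondary income: -129.3 - 295.6 = -424.9
Current account = 1360.2 + (-215.5) + (-981.0) + (-424.9) = -261.2
(Excluded from the current account — capital account: sale of embassy land to a foreign government 104.6; financial account: borrowing by resident firms from foreign banks 979.9, foreign purchases of domestic corporate bonds 1951.5, new loans extended by domestic banks to foreign borrowers 1204.1, purchases of foreign government bonds by domestic residents 1797.0.)

-261.2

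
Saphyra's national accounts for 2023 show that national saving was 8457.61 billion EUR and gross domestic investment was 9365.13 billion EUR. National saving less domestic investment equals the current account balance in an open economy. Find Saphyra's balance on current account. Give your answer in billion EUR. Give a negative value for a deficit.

-907.52

S - I = CA (net lending to the rest of the world).
CA = S - I = 8457.61 - 9365.13 = -907.52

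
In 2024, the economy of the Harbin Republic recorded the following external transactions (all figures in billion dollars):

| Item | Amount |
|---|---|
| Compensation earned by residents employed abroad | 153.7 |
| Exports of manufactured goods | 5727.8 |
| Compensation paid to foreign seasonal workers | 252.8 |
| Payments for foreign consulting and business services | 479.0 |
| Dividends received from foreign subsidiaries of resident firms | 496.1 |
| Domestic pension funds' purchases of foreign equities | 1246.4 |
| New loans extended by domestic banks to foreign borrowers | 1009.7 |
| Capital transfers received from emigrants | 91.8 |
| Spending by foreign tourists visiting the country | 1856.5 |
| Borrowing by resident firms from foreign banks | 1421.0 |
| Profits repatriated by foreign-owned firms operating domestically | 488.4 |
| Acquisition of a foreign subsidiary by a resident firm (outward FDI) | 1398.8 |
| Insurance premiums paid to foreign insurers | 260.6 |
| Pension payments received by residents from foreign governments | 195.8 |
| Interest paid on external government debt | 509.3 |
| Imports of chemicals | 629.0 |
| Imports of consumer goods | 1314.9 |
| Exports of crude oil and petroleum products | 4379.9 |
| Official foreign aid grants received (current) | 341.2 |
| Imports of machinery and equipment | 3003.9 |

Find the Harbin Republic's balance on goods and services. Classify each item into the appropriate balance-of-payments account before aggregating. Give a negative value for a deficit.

Goods: -629.0 - 1314.9 + 4379.9 + 5727.8 - 3003.9 = 5159.9
Services: -260.6 - 479.0 + 1856.5 = 1116.9
Trade balance = 5159.9 + 1116.9 = 6276.8
(Excluded from the trade balance — primary income: compensation earned by residents employed abroad 153.7, compensation paid to foreign seasonal workers 252.8, dividends received from foreign subsidiaries of resident firms 496.1, profits repatriated by foreign-owned firms operating domestically 488.4, interest paid on external government debt 509.3; financial account: domestic pension funds' purchases of foreign equities 1246.4, new loans extended by domestic banks to foreign borrowers 1009.7, borrowing by resident firms from foreign banks 1421.0, acquisition of a foreign subsidiary by a resident firm (outward FDI) 1398.8; capital account: capital transfers received from emigrants 91.8; secondary income: pension payments received by residents from foreign governments 195.8, official foreign aid grants received (current) 341.2.)

6276.8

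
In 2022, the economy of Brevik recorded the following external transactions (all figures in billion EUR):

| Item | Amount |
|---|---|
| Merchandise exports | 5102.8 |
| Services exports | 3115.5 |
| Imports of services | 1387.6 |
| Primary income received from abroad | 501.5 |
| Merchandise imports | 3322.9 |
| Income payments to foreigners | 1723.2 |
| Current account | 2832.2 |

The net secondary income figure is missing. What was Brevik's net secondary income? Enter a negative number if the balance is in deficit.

Current account = goods balance + services balance + net primary income + net secondary income
Sum of the known components = 2286.1
Net secondary income = CA - (known components) = 2832.2 - 2286.1 = 546.1

546.1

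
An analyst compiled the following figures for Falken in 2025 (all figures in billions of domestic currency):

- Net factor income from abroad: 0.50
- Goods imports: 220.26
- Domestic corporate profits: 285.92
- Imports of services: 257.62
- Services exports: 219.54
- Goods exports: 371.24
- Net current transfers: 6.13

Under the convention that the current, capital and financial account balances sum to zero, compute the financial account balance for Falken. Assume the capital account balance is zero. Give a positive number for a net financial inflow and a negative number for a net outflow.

-119.53

Goods balance = 371.24 - 220.26 = 150.98
Services balance = 219.54 - 257.62 = -38.08
Trade balance (goods + services) = 150.98 + (-38.08) = 112.90
Net primary income = 0.50
Net secondary income = 6.13
Current account = 112.90 + 0.50 + 6.13 = 119.53
Financial account = -(119.53) = -119.53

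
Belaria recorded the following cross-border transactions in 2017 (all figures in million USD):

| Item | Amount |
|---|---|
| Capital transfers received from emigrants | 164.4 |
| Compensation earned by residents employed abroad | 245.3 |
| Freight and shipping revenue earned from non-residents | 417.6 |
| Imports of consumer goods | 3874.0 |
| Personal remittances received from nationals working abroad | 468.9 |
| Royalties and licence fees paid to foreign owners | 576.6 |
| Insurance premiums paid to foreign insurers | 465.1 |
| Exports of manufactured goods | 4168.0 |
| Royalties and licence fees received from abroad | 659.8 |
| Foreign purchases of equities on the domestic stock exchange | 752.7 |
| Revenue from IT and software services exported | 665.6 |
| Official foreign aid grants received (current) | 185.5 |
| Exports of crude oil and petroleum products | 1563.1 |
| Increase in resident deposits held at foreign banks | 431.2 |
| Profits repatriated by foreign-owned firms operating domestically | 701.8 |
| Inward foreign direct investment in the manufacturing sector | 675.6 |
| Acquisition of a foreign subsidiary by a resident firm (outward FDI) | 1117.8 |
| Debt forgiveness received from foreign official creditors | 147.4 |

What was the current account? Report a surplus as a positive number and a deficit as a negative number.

Goods: 1563.1 + 4168.0 - 3874.0 = 1857.1
Services: 665.6 + 417.6 - 576.6 + 659.8 - 465.1 = 701.3
Primary income: 245.3 - 701.8 = -456.5
Secondary income: 185.5 + 468.9 = 654.4
Current account = 1857.1 + 701.3 + (-456.5) + 654.4 = 2756.3
(Excluded from the current account — capital account: capital transfers received from emigrants 164.4, debt forgiveness received from foreign official creditors 147.4; financial account: foreign purchases of equities on the domestic stock exchange 752.7, increase in resident deposits held at foreign banks 431.2, inward foreign direct investment in the manufacturing sector 675.6, acquisition of a foreign subsidiary by a resident firm (outward FDI) 1117.8.)

2756.3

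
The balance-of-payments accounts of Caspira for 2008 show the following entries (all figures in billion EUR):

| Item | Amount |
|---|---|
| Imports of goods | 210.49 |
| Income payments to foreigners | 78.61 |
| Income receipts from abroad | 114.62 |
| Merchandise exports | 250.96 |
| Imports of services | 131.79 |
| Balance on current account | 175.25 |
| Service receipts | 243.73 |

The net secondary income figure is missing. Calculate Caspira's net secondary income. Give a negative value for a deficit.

-13.17

Current account = goods balance + services balance + net primary income + net secondary income
Sum of the known components = 188.42
Net secondary income = CA - (known components) = 175.25 - 188.42 = -13.17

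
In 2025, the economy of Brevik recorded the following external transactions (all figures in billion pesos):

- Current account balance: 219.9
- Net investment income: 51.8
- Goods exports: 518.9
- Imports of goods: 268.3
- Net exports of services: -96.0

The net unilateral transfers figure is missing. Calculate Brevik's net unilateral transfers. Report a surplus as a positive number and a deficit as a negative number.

13.5

Current account = goods balance + services balance + net primary income + net secondary income
Sum of the known components = 206.4
Net unilateral transfers = CA - (known components) = 219.9 - 206.4 = 13.5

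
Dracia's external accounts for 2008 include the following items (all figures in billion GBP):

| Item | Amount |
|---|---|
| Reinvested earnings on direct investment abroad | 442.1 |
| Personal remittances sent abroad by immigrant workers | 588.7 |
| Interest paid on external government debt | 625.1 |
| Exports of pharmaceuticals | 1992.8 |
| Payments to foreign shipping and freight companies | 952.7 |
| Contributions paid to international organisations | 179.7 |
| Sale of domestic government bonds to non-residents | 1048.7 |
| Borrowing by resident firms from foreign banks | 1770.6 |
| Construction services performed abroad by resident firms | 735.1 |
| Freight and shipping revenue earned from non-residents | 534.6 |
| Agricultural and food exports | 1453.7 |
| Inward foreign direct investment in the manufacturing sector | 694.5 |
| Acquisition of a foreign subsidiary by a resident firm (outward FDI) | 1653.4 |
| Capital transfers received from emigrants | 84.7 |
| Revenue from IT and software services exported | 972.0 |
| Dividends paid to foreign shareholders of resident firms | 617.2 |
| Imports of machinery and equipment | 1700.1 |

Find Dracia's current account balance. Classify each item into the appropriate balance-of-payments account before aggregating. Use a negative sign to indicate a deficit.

1466.8

Goods: 1453.7 + 1992.8 - 1700.1 = 1746.4
Services: 534.6 + 972.0 + 735.1 - 952.7 = 1289.0
Primary income: 442.1 - 625.1 - 617.2 = -800.2
Secondary income: -588.7 - 179.7 = -768.4
Current account = 1746.4 + 1289.0 + (-800.2) + (-768.4) = 1466.8
(Excluded from the current account — financial account: sale of domestic government bonds to non-residents 1048.7, borrowing by resident firms from foreign banks 1770.6, inward foreign direct investment in the manufacturing sector 694.5, acquisition of a foreign subsidiary by a resident firm (outward FDI) 1653.4; capital account: capital transfers received from emigrants 84.7.)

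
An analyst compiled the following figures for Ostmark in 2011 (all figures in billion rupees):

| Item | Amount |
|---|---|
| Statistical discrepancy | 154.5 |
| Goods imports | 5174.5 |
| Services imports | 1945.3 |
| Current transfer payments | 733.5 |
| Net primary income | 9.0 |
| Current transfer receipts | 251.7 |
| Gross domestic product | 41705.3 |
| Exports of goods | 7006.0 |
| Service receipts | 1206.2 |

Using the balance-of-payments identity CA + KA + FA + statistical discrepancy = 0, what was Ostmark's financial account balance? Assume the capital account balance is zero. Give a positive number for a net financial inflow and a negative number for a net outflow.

Goods balance = 7006.0 - 5174.5 = 1831.5
Services balance = 1206.2 - 1945.3 = -739.1
Trade balance (goods + services) = 1831.5 + (-739.1) = 1092.4
Net primary income = 9.0
Net secondary income = 251.7 - 733.5 = -481.8
Current account = 1092.4 + 9.0 + (-481.8) = 619.6
Financial account = -(619.6 + 154.5) = -774.1

-774.1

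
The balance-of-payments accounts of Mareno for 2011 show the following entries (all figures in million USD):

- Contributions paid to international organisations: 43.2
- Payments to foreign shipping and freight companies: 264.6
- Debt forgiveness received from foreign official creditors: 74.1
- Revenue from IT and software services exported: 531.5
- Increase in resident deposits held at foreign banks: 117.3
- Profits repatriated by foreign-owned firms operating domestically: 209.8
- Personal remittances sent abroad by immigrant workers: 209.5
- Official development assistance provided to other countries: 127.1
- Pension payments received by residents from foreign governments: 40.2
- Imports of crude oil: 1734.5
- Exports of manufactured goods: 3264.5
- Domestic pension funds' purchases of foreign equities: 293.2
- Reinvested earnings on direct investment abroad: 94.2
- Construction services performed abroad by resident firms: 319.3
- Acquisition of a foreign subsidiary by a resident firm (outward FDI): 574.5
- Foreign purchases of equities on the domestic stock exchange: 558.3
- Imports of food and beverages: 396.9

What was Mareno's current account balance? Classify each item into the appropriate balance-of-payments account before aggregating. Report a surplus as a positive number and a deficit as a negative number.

1264.1

Goods: -396.9 + 3264.5 - 1734.5 = 1133.1
Services: 319.3 + 531.5 - 264.6 = 586.2
Primary income: 94.2 - 209.8 = -115.6
Secondary income: -43.2 - 127.1 - 209.5 + 40.2 = -339.6
Current account = 1133.1 + 586.2 + (-115.6) + (-339.6) = 1264.1
(Excluded from the current account — capital account: debt forgiveness received from foreign official creditors 74.1; financial account: increase in resident deposits held at foreign banks 117.3, domestic pension funds' purchases of foreign equities 293.2, acquisition of a foreign subsidiary by a resident firm (outward FDI) 574.5, foreign purchases of equities on the domestic stock exchange 558.3.)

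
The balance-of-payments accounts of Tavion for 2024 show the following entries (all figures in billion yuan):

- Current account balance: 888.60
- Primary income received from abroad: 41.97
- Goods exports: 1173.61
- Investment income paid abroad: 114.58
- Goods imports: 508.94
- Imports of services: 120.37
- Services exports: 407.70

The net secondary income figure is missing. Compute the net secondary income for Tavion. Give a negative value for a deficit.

9.21

Current account = goods balance + services balance + net primary income + net secondary income
Sum of the known components = 879.39
Net secondary income = CA - (known components) = 888.60 - 879.39 = 9.21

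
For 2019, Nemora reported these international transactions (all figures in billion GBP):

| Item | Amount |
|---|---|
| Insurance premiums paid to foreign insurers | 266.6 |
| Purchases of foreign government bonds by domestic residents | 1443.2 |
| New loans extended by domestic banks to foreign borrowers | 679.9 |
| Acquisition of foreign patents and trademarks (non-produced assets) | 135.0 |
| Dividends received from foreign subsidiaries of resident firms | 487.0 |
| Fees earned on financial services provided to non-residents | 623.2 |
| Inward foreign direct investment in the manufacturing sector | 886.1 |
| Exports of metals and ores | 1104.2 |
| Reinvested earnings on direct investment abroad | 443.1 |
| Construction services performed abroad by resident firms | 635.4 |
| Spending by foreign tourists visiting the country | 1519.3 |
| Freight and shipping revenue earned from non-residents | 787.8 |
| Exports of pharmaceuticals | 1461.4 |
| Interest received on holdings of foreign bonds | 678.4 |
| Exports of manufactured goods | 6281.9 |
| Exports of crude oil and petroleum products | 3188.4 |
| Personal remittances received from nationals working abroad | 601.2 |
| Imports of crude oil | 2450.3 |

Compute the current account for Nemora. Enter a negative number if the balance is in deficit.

Goods: 1461.4 + 1104.2 + 3188.4 + 6281.9 - 2450.3 = 9585.6
Services: -266.6 + 787.8 + 623.2 + 635.4 + 1519.3 = 3299.1
Primary income: 443.1 + 487.0 + 678.4 = 1608.5
Secondary income: 601.2
Current account = 9585.6 + 3299.1 + 1608.5 + 601.2 = 15094.4
(Excluded from the current account — financial account: purchases of foreign government bonds by domestic residents 1443.2, new loans extended by domestic banks to foreign borrowers 679.9, inward foreign direct investment in the manufacturing sector 886.1; capital account: acquisition of foreign patents and trademarks (non-produced assets) 135.0.)

15094.4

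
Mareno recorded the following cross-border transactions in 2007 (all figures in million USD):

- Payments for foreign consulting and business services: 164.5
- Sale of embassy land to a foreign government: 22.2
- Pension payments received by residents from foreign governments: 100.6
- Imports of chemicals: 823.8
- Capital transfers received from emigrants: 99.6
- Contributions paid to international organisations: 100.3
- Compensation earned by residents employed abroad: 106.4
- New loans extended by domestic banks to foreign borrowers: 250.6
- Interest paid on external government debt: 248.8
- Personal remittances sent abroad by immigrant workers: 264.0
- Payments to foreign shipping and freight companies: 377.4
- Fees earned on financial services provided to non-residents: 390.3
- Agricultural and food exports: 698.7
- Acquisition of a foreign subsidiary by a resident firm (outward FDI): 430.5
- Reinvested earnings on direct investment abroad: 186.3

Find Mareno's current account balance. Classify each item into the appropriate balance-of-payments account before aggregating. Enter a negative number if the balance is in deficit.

-496.5

Goods: 698.7 - 823.8 = -125.1
Services: -164.5 - 377.4 + 390.3 = -151.6
Primary income: 106.4 + 186.3 - 248.8 = 43.9
Secondary income: -264.0 - 100.3 + 100.6 = -263.7
Current account = (-125.1) + (-151.6) + 43.9 + (-263.7) = -496.5
(Excluded from the current account — capital account: sale of embassy land to a foreign government 22.2, capital transfers received from emigrants 99.6; financial account: new loans extended by domestic banks to foreign borrowers 250.6, acquisition of a foreign subsidiary by a resident firm (outward FDI) 430.5.)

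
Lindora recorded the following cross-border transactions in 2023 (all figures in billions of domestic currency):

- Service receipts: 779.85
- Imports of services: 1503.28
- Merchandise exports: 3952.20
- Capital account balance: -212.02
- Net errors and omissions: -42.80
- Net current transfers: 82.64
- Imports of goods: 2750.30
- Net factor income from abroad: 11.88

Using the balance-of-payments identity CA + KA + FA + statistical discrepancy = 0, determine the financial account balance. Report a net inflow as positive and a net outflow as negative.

-318.17

Goods balance = 3952.20 - 2750.30 = 1201.90
Services balance = 779.85 - 1503.28 = -723.43
Trade balance (goods + services) = 1201.90 + (-723.43) = 478.47
Net primary income = 11.88
Net secondary income = 82.64
Current account = 478.47 + 11.88 + 82.64 = 572.99
Financial account = -(572.99 + (-212.02) + (-42.80)) = -318.17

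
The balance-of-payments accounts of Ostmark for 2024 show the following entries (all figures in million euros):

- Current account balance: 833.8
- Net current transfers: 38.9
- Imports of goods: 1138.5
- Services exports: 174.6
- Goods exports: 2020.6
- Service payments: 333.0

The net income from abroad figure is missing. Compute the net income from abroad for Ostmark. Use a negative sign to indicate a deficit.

71.2

Current account = goods balance + services balance + net primary income + net secondary income
Sum of the known components = 762.6
Net income from abroad = CA - (known components) = 833.8 - 762.6 = 71.2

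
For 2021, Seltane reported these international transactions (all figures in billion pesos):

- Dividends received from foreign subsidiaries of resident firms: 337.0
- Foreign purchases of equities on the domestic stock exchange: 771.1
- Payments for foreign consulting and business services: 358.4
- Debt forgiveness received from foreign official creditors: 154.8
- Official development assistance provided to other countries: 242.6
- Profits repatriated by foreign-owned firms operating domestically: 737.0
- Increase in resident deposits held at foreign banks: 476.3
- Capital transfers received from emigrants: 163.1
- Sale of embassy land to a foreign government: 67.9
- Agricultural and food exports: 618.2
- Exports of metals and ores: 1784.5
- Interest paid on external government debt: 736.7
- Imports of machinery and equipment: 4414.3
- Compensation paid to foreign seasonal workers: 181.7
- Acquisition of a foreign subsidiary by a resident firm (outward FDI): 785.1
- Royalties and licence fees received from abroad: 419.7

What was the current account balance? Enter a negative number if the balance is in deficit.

Goods: 618.2 - 4414.3 + 1784.5 = -2011.6
Services: 419.7 - 358.4 = 61.3
Primary income: -181.7 - 736.7 - 737.0 + 337.0 = -1318.4
Secondary income: -242.6
Current account = (-2011.6) + 61.3 + (-1318.4) + (-242.6) = -3511.3
(Excluded from the current account — financial account: foreign purchases of equities on the domestic stock exchange 771.1, increase in resident deposits held at foreign banks 476.3, acquisition of a foreign subsidiary by a resident firm (outward FDI) 785.1; capital account: debt forgiveness received from foreign official creditors 154.8, capital transfers received from emigrants 163.1, sale of embassy land to a foreign government 67.9.)

-3511.3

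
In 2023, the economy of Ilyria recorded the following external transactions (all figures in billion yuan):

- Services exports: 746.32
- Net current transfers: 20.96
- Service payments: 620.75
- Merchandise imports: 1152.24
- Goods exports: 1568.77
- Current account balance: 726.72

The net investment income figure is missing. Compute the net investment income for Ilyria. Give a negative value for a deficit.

163.66

Current account = goods balance + services balance + net primary income + net secondary income
Sum of the known components = 563.06
Net investment income = CA - (known components) = 726.72 - 563.06 = 163.66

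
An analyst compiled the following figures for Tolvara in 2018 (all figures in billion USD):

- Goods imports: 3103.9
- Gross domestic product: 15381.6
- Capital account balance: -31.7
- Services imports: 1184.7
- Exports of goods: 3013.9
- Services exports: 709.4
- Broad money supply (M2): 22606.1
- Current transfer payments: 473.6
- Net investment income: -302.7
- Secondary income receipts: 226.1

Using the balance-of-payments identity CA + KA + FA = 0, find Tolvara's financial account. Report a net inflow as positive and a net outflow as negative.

1147.2

Goods balance = 3013.9 - 3103.9 = -90.0
Services balance = 709.4 - 1184.7 = -475.3
Trade balance (goods + services) = -90.0 + (-475.3) = -565.3
Net primary income = -302.7
Net secondary income = 226.1 - 473.6 = -247.5
Current account = -565.3 + (-302.7) + (-247.5) = -1115.5
Financial account = -(-1115.5 + (-31.7)) = 1147.2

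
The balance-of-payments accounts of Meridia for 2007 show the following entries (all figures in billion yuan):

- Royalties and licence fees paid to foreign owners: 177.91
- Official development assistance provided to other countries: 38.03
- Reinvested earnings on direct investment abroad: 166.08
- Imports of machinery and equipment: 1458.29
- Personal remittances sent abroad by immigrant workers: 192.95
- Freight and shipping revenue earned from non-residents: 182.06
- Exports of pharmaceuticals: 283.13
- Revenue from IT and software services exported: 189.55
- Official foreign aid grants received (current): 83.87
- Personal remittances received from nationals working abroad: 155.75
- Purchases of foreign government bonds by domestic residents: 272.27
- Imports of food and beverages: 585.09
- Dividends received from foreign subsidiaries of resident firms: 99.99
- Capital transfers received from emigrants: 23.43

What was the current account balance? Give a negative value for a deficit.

Goods: -585.09 - 1458.29 + 283.13 = -1760.25
Services: 182.06 + 189.55 - 177.91 = 193.70
Primary income: 99.99 + 166.08 = 266.07
Secondary income: 155.75 - 38.03 - 192.95 + 83.87 = 8.64
Current account = (-1760.25) + 193.70 + 266.07 + 8.64 = -1291.84
(Excluded from the current account — financial account: purchases of foreign government bonds by domestic residents 272.27; capital account: capital transfers received from emigrants 23.43.)

-1291.84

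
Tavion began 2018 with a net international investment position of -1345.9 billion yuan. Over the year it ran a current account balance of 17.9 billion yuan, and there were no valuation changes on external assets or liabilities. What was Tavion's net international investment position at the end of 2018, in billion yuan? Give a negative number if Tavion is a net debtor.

-1328.0

With no valuation effects, change in NIIP = current account = 17.9
End-of-year NIIP = -1345.9 + 17.9 = -1328.0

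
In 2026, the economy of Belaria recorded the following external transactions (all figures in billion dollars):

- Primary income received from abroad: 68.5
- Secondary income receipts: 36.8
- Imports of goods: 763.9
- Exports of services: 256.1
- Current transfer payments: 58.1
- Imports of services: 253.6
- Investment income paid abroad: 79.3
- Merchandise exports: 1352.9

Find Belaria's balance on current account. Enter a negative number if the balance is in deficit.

559.4

Goods balance = 1352.9 - 763.9 = 589.0
Services balance = 256.1 - 253.6 = 2.5
Trade balance (goods + services) = 589.0 + 2.5 = 591.5
Net primary income = 68.5 - 79.3 = -10.8
Net secondary income = 36.8 - 58.1 = -21.3
Current account = 591.5 + (-10.8) + (-21.3) = 559.4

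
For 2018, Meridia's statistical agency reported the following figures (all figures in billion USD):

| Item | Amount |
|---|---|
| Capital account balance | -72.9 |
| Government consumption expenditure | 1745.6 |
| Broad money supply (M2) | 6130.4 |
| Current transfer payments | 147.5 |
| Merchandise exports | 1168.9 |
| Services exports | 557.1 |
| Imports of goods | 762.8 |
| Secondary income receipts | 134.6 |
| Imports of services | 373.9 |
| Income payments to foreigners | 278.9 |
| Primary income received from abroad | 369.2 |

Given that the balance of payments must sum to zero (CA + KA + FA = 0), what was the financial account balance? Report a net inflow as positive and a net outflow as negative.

-593.8

Goods balance = 1168.9 - 762.8 = 406.1
Services balance = 557.1 - 373.9 = 183.2
Trade balance (goods + services) = 406.1 + 183.2 = 589.3
Net primary income = 369.2 - 278.9 = 90.3
Net secondary income = 134.6 - 147.5 = -12.9
Current account = 589.3 + 90.3 + (-12.9) = 666.7
Financial account = -(666.7 + (-72.9)) = -593.8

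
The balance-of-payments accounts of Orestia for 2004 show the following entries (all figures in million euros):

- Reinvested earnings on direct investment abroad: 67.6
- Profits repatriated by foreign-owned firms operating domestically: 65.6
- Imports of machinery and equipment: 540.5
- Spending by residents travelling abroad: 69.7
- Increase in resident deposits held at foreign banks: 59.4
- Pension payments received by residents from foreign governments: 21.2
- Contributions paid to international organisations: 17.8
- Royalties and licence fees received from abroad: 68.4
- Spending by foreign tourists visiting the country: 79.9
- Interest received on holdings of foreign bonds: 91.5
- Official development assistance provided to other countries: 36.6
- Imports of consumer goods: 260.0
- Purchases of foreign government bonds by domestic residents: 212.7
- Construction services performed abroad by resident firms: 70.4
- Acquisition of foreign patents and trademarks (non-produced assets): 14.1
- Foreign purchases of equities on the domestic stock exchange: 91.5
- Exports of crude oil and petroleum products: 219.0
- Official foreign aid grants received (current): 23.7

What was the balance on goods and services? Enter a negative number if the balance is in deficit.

Goods: -260.0 - 540.5 + 219.0 = -581.5
Services: 70.4 + 79.9 + 68.4 - 69.7 = 149.0
Trade balance = -581.5 + 149.0 = -432.5
(Excluded from the trade balance — primary income: reinvested earnings on direct investment abroad 67.6, profits repatriated by foreign-owned firms operating domestically 65.6, interest received on holdings of foreign bonds 91.5; financial account: increase in resident deposits held at foreign banks 59.4, purchases of foreign government bonds by domestic residents 212.7, foreign purchases of equities on the domestic stock exchange 91.5; secondary income: pension payments received by residents from foreign governments 21.2, contributions paid to international organisations 17.8, official development assistance provided to other countries 36.6, official foreign aid grants received (current) 23.7; capital account: acquisition of foreign patents and trademarks (non-produced assets) 14.1.)

-432.5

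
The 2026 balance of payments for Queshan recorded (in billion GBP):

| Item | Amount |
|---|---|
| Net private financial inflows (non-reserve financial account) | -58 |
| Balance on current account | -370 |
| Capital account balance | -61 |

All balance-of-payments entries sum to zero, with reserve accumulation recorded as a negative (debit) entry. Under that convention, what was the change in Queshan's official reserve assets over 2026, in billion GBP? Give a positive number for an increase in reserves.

-489

Official reserve transactions balance = -((-370) + (-61) + (-58)) = 489
An accumulation of reserves is recorded as a debit (negative entry), so the change in the stock of reserves is the negative of that balance.
Change in official reserves = -(489) = -489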